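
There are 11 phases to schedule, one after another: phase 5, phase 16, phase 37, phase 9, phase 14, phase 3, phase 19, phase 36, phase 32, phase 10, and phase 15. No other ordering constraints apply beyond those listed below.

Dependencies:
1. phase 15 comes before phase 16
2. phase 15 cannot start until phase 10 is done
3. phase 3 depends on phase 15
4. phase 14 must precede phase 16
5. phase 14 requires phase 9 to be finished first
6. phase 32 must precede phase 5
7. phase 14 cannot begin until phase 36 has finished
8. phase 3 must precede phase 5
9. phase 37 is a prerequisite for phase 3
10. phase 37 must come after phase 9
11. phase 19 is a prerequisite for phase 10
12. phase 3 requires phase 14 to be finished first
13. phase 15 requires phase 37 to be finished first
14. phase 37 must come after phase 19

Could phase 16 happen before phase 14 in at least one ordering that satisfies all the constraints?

There is a dependency chain phase 14 → phase 16, so phase 16 always comes after phase 14.
Hence phase 16 can never be scheduled before phase 14.

No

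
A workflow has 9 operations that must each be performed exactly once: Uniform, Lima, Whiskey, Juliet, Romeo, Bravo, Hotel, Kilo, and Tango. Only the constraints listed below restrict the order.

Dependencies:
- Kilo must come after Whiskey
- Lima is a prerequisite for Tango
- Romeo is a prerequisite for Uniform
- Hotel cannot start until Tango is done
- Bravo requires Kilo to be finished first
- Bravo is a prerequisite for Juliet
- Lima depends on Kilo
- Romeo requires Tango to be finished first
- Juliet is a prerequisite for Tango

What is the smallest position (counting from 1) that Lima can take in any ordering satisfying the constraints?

Every operation that must precede Lima has to come before it. Tracing all chains that end at Lima, those operations are: Whiskey, Kilo — 2 in total.
With 2 mandatory predecessors, the earliest Lima can sit is position 2+1 = 3, and placing just those 2 first achieves it.

3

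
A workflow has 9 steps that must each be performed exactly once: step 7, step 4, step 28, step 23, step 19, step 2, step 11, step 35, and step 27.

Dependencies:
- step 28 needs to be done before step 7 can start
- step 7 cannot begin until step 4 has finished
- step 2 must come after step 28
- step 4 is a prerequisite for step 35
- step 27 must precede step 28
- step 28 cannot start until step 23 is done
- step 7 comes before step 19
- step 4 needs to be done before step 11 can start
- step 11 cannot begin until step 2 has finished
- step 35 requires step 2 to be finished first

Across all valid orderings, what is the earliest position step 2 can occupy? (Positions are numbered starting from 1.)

Every step that must precede step 2 has to come before it. Tracing all chains that end at step 2, those steps are: step 28, step 23, step 27 — 3 in total.
So at minimum 3 steps come before step 2, putting step 2 no earlier than position 4. That position is achievable by scheduling exactly those predecessors first.

4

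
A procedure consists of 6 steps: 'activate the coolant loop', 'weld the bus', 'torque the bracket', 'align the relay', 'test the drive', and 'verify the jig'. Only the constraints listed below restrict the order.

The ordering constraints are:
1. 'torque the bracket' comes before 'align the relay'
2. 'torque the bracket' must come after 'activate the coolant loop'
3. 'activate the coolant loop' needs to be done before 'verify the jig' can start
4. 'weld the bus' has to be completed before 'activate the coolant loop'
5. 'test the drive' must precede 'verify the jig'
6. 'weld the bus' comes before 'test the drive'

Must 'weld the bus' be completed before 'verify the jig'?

Yes

Following the dependencies: 'weld the bus' → 'activate the coolant loop' → 'verify the jig'.
That forces 'weld the bus' before 'verify the jig' in every valid schedule.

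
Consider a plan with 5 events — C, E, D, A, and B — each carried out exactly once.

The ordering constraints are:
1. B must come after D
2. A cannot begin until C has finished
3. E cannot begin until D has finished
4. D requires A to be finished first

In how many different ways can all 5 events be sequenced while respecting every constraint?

2

C is the only event with nothing required before it, so every ordering starts there.
Enumerating by repeatedly choosing an available event (one whose prerequisites are all placed) gives 2 distinct complete orderings.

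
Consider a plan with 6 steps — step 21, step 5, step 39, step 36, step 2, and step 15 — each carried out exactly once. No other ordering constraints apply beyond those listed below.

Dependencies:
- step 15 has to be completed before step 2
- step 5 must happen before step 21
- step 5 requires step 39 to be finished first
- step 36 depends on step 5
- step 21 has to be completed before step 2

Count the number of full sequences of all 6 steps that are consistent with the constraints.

The steps with no prerequisites are step 39, step 15; any of them can be placed first.
Enumerating by repeatedly choosing an available step (one whose prerequisites are all placed) gives 14 distinct complete orderings.

14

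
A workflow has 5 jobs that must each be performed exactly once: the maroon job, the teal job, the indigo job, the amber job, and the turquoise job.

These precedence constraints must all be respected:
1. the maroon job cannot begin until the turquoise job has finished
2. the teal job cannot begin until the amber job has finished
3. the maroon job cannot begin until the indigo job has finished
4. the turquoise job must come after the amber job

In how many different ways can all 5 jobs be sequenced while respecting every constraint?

11

2 jobs have no prerequisites (the indigo job, the amber job), so any of them could come first.
Systematically extending each partial ordering one job at a time and counting, there are 11 complete orderings.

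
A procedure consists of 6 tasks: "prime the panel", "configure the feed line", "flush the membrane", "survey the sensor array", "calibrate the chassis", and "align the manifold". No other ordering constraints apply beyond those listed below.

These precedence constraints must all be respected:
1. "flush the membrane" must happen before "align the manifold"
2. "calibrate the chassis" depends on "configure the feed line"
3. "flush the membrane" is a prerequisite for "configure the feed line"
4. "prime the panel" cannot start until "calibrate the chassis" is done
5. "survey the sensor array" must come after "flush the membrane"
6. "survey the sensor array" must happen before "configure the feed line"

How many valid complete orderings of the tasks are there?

5

"flush the membrane" is the only task with nothing required before it, so every ordering starts there.
Counting all ways to extend the partial order to a total order gives 5.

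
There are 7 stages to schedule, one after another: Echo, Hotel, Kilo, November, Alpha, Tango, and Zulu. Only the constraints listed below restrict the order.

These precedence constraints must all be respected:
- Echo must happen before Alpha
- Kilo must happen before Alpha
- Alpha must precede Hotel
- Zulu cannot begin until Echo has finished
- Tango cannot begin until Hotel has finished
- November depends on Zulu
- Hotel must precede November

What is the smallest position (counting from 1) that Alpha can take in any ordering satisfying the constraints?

3

Every stage that must precede Alpha has to come before it. Tracing all chains that end at Alpha, those stages are: Echo, Kilo — 2 in total.
So at minimum 2 stages come before Alpha, putting Alpha no earlier than position 3. That position is achievable by scheduling exactly those predecessors first.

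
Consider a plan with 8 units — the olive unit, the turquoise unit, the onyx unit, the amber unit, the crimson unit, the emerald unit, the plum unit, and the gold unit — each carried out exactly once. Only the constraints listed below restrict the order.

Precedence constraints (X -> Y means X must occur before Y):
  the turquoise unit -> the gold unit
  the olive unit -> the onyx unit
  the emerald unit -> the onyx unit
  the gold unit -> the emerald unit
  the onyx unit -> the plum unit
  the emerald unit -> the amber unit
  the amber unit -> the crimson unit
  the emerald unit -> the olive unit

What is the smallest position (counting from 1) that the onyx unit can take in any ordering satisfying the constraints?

5

Working backwards through the constraints from the onyx unit, its full set of required predecessors is the olive unit, the turquoise unit, the emerald unit, the gold unit — 4 of them.
With 4 mandatory predecessors, the earliest the onyx unit can sit is position 4+1 = 5, and placing just those 4 first achieves it.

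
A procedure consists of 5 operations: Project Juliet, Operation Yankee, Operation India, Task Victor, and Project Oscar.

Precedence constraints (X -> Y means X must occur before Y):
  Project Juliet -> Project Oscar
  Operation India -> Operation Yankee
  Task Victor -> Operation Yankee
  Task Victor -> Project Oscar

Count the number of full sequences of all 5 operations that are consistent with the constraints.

16

The operations with no prerequisites are Project Juliet, Operation India, Task Victor; any of them can be placed first.
Enumerating by repeatedly choosing an available operation (one whose prerequisites are all placed) gives 16 distinct complete orderings.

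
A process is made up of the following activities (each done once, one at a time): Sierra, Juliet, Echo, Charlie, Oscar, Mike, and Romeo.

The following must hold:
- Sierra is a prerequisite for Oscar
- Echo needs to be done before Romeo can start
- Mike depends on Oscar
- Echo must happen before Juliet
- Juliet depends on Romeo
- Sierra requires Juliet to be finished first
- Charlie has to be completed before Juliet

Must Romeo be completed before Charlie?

No chain of constraints connects Romeo to Charlie in either direction.
A valid ordering placing Charlie before Romeo exists, so the answer is no.

No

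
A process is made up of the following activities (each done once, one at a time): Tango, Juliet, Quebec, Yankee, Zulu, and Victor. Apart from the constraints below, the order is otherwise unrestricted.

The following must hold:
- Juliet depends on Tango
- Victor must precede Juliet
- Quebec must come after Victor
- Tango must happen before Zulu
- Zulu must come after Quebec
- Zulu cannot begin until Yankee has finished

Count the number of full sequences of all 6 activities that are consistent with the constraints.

The activities with no prerequisites are Tango, Yankee, Victor; any of them can be placed first.
Systematically extending each partial ordering one activity at a time and counting, there are 37 complete orderings.

37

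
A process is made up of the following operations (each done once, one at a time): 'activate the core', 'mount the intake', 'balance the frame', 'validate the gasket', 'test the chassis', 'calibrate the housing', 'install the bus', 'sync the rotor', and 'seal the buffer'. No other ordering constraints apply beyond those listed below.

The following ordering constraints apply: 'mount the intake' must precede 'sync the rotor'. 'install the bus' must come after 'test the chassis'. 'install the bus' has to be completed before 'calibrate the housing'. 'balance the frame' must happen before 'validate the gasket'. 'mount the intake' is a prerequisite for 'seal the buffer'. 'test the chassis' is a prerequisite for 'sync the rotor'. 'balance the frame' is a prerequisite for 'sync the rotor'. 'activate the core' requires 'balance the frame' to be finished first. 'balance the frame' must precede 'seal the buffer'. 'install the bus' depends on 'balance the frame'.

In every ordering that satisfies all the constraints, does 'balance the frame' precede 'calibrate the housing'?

Yes

Following the dependencies: 'balance the frame' → 'install the bus' → 'calibrate the housing'.
So 'balance the frame' must precede 'calibrate the housing' in any valid ordering.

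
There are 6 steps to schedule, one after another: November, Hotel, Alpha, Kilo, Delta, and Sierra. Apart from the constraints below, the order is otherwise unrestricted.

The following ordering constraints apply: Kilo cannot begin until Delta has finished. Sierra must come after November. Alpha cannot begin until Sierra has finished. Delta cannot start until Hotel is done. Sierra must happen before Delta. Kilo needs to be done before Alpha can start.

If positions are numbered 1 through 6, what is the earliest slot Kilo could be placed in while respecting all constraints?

The steps that are forced before Kilo, directly or transitively, are November, Hotel, Delta, Sierra. That's 4 steps.
With 4 mandatory predecessors, the earliest Kilo can sit is position 4+1 = 5, and placing just those 4 first achieves it.

5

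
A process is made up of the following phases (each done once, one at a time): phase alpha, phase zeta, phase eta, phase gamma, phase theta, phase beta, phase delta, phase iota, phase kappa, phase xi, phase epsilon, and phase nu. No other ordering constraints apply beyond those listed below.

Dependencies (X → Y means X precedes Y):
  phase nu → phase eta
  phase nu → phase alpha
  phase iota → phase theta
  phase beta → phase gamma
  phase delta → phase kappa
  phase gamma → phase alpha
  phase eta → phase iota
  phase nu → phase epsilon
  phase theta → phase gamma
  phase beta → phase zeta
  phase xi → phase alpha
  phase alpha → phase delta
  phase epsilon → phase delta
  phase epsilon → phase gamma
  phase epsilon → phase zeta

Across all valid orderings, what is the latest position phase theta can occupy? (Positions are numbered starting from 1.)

8

Following every chain forward from phase theta, the phases that must come later are phase alpha, phase gamma, phase delta, phase kappa — 4 of them.
With 4 mandatory successors out of 12 phases total, the latest slot for phase theta is 12−4 = 8, and it's reachable by doing all non-successors before phase theta.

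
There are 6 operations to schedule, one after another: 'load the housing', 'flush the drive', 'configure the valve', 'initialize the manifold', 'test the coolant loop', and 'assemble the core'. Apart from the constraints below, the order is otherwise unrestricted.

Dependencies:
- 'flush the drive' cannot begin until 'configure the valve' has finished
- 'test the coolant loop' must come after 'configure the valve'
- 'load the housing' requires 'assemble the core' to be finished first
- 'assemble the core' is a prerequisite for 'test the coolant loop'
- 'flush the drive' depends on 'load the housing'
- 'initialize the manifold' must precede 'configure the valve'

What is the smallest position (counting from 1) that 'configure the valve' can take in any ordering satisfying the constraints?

Working backwards through the constraints from 'configure the valve', its only required predecessor is 'initialize the manifold'.
With 1 mandatory predecessor, the earliest 'configure the valve' can sit is position 1+1 = 2, and placing just that one first achieves it.

2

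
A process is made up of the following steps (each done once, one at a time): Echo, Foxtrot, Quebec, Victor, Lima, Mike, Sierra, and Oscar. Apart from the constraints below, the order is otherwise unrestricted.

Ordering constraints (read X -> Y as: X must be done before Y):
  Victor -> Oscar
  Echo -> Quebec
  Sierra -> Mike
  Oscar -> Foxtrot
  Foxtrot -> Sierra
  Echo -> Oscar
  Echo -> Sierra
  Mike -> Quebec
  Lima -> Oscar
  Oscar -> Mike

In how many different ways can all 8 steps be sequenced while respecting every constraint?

3 steps have no prerequisites (Echo, Victor, Lima), so any of them could come first.
Enumerating by repeatedly choosing an available step (one whose prerequisites are all placed) gives 6 distinct complete orderings.

6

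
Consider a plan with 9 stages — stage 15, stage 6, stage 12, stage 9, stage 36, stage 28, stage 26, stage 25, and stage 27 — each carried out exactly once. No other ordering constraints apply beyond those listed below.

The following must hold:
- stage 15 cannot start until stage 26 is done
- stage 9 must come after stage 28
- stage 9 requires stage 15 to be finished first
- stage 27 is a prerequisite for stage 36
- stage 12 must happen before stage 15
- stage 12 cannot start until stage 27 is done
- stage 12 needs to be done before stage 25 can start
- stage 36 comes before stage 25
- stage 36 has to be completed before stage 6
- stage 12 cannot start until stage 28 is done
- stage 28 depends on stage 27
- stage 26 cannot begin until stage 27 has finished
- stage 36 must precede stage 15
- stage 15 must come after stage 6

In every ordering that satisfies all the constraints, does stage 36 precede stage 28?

Nothing in the constraints links stage 36 and stage 28; they are unordered relative to each other.
A valid ordering placing stage 28 before stage 36 exists, so the answer is no.

No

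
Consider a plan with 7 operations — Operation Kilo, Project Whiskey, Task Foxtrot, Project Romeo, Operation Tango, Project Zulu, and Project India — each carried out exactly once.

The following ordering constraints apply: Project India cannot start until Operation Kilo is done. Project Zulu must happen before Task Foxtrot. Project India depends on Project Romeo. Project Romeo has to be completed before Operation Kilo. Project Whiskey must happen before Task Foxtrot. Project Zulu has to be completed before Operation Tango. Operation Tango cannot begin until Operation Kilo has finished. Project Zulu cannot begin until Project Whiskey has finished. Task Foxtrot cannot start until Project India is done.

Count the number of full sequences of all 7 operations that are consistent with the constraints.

2 operations have no prerequisites (Project Whiskey, Project Romeo), so any of them could come first.
Systematically extending each partial ordering one operation at a time and counting, there are 26 complete orderings.

26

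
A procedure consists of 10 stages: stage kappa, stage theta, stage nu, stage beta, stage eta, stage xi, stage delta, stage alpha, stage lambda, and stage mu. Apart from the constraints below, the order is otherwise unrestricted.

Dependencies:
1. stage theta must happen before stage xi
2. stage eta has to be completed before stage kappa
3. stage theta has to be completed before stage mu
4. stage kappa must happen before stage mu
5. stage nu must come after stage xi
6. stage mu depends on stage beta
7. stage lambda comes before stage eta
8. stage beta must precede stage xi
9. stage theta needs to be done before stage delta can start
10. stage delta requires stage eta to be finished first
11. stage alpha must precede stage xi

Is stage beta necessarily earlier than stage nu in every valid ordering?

Yes

Tracing the constraints gives a chain: stage beta → stage xi → stage nu.
Hence stage beta necessarily comes before stage nu.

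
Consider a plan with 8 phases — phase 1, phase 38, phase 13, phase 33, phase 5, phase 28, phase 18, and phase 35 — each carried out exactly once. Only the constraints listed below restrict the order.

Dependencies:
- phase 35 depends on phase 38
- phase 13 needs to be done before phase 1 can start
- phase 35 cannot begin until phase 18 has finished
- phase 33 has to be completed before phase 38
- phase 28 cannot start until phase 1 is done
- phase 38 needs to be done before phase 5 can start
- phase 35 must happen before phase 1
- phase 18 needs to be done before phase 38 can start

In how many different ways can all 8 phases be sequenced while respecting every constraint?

44

3 phases have no prerequisites (phase 13, phase 33, phase 18), so any of them could come first.
Systematically extending each partial ordering one phase at a time and counting, there are 44 complete orderings.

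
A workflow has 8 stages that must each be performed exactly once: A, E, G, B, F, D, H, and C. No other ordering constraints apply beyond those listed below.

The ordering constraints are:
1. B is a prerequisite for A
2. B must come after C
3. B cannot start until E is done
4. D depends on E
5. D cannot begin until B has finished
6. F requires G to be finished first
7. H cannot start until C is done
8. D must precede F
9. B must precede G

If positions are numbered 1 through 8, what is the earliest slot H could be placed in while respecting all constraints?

2

The only stage forced before H (directly or transitively) is C.
So at minimum 1 stage comes before H, putting H no earlier than position 2. That position is achievable by scheduling exactly that predecessor first.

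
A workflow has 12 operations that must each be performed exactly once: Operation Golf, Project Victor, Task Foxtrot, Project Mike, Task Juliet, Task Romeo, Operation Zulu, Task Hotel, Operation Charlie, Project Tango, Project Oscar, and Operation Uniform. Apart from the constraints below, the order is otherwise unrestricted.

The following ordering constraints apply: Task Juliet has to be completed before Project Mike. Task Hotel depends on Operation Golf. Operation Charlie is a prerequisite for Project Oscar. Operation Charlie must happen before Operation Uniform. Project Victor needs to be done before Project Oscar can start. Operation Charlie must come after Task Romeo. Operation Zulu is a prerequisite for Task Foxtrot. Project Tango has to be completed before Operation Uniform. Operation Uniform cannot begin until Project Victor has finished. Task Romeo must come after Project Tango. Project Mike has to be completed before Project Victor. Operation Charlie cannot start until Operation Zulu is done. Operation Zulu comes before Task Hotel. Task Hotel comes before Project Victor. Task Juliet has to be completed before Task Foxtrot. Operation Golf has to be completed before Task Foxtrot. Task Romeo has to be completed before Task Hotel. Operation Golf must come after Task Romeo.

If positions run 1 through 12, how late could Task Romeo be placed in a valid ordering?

5

Every operation that must follow Task Romeo has to come after it. Tracing all chains starting from Task Romeo, those operations are: Operation Golf, Project Victor, Task Foxtrot, Task Hotel, Operation Charlie, Project Oscar, Operation Uniform — 7 in total.
With 7 mandatory successors out of 12 operations total, the latest slot for Task Romeo is 12−7 = 5, and it's reachable by doing all non-successors before Task Romeo.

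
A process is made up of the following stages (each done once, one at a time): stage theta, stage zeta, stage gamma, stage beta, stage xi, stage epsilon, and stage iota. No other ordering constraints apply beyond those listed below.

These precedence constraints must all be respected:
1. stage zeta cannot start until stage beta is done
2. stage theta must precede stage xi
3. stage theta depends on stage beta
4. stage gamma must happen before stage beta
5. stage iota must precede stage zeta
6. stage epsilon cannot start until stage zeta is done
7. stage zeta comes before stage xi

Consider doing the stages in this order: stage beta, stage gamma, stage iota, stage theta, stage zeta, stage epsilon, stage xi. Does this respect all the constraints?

Here stage gamma comes after stage beta.
Since stage gamma is required before stage beta, the ordering is invalid.

No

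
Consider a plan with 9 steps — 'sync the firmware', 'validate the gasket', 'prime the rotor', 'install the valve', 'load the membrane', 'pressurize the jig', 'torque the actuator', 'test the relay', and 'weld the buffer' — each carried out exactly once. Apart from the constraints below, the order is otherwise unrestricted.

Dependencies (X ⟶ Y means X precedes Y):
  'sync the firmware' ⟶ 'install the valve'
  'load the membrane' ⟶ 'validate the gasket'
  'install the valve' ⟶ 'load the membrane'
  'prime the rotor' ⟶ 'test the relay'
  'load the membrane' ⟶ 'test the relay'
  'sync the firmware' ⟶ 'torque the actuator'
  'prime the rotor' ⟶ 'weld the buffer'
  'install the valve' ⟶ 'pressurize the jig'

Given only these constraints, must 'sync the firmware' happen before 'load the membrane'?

Chaining the stated constraints: 'sync the firmware' → 'install the valve' → 'load the membrane'.
So 'sync the firmware' must precede 'load the membrane' in any valid ordering.

Yes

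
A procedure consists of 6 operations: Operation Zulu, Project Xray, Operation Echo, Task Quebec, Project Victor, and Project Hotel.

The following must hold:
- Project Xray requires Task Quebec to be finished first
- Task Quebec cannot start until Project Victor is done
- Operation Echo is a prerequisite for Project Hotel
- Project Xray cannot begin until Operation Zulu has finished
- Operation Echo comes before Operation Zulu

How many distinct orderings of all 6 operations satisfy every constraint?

26

2 operations have no prerequisites (Operation Echo, Project Victor), so any of them could come first.
Systematically extending each partial ordering one operation at a time and counting, there are 26 complete orderings.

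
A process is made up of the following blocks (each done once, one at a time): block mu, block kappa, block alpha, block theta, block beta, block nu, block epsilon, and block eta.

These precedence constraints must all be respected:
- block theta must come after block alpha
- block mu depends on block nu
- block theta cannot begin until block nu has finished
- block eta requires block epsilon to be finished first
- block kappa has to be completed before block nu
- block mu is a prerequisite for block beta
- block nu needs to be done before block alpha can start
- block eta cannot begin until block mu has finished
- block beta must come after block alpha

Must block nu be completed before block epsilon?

No

No chain of constraints connects block nu to block epsilon in either direction.
A valid ordering placing block epsilon before block nu exists, so the answer is no.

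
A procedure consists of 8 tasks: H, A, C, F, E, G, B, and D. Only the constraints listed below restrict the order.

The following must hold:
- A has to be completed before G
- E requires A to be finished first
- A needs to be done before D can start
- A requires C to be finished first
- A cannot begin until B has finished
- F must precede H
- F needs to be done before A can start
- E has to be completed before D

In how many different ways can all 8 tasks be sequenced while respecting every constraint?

The tasks with no prerequisites are C, F, B; any of them can be placed first.
Systematically extending each partial ordering one task at a time and counting, there are 108 complete orderings.

108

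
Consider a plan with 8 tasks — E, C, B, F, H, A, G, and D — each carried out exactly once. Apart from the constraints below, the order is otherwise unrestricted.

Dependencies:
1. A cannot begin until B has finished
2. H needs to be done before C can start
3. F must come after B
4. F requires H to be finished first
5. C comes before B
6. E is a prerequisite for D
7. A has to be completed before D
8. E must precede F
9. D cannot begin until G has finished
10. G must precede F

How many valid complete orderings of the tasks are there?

The tasks with no prerequisites are E, H, G; any of them can be placed first.
Enumerating by repeatedly choosing an available task (one whose prerequisites are all placed) gives 80 distinct complete orderings.

80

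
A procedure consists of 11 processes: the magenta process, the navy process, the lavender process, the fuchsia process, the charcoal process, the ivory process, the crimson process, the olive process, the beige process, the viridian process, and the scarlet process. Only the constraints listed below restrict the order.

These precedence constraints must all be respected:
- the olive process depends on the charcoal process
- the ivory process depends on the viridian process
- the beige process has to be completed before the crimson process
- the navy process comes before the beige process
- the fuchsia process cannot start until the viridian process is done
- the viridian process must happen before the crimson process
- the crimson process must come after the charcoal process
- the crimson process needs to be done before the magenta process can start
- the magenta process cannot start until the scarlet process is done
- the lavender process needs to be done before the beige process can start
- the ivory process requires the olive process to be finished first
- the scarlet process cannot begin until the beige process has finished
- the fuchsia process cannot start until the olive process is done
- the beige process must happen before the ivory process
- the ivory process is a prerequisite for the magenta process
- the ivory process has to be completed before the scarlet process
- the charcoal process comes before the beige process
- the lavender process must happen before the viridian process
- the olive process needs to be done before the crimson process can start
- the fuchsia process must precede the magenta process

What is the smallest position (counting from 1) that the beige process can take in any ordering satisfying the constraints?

Every process that must precede the beige process has to come before it. Tracing all chains that end at the beige process, those processes are: the navy process, the lavender process, the charcoal process — 3 in total.
With 3 mandatory predecessors, the earliest the beige process can sit is position 3+1 = 4, and placing just those 3 first achieves it.

4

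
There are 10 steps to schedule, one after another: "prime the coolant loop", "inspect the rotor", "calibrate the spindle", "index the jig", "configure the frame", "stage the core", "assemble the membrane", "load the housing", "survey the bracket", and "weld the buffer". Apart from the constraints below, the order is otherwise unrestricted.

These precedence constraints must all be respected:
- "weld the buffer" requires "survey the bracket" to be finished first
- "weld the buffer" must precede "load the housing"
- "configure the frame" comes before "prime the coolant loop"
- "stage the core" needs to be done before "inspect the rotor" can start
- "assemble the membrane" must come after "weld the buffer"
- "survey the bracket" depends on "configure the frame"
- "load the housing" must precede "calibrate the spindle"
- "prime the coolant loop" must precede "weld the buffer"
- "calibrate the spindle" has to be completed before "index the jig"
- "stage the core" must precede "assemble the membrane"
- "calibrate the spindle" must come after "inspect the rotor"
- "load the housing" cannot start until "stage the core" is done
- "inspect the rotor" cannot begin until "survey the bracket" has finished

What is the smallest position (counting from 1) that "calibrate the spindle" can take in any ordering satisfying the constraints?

8

The steps that are forced before "calibrate the spindle", directly or transitively, are "prime the coolant loop", "inspect the rotor", "configure the frame", "stage the core", "load the housing", "survey the bracket", "weld the buffer". That's 7 steps.
So at minimum 7 steps come before "calibrate the spindle", putting "calibrate the spindle" no earlier than position 8. That position is achievable by scheduling exactly those predecessors first.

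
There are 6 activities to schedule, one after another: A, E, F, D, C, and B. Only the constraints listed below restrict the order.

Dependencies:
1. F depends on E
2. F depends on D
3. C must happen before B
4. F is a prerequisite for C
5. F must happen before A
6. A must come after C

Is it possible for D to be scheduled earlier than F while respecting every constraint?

Yes

Every valid ordering already has D before F (the constraints require it), so in particular at least one does.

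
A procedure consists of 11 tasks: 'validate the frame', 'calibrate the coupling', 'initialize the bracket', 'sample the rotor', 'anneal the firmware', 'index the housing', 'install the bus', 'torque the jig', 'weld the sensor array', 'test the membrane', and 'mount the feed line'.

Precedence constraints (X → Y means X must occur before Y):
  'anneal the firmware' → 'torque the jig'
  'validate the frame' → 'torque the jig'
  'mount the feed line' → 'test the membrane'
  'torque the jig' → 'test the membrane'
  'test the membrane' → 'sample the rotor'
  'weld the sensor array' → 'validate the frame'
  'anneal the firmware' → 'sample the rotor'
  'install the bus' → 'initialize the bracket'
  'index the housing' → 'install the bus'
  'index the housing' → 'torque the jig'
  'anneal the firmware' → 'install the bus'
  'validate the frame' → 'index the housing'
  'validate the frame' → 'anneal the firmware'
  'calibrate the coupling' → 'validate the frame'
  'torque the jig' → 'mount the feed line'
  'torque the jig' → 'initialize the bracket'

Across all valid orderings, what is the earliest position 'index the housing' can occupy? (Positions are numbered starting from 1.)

4

Every task that must precede 'index the housing' has to come before it. Tracing all chains that end at 'index the housing', those tasks are: 'validate the frame', 'calibrate the coupling', 'weld the sensor array' — 3 in total.
So at minimum 3 tasks come before 'index the housing', putting 'index the housing' no earlier than position 4. That position is achievable by scheduling exactly those predecessors first.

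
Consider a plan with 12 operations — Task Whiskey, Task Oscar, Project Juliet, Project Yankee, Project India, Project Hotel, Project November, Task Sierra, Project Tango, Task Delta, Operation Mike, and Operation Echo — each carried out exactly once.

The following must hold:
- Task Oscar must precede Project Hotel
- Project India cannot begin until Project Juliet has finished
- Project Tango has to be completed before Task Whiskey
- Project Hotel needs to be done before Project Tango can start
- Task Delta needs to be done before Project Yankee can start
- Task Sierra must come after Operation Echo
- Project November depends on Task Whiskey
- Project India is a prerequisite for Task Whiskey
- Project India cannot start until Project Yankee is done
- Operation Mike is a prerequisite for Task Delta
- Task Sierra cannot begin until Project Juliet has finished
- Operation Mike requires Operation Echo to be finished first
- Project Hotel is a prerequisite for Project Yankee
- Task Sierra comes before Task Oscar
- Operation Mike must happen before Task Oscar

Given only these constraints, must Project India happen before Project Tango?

No

Nothing in the constraints links Project India and Project Tango; they are unordered relative to each other.
There exist valid orderings with Project Tango before Project India, so Project India is not required to come first.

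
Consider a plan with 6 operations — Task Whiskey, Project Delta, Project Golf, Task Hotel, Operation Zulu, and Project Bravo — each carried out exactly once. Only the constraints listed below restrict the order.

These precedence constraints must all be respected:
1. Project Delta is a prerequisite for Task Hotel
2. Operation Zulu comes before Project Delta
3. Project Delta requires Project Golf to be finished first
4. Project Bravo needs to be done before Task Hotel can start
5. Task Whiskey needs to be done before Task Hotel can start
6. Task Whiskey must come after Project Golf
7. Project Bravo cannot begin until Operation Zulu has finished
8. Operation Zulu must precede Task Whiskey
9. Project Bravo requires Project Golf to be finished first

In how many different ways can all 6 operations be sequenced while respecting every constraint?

12

The operations with no prerequisites are Project Golf, Operation Zulu; any of them can be placed first.
Systematically extending each partial ordering one operation at a time and counting, there are 12 complete orderings.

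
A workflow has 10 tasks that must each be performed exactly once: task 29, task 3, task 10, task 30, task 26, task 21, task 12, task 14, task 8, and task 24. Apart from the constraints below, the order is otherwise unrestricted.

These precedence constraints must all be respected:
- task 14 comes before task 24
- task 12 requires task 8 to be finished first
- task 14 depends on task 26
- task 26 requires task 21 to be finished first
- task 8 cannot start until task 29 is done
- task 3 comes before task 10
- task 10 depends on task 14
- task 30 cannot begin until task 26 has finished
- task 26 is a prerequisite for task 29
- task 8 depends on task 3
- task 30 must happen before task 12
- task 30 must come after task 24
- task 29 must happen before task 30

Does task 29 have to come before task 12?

Chaining the stated constraints: task 29 → task 8 → task 12.
Hence task 29 necessarily comes before task 12.

Yes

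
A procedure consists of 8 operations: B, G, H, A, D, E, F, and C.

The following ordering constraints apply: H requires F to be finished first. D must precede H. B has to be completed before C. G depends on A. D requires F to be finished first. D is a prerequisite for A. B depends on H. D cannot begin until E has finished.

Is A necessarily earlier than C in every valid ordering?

No

A and C are not related by any chain of constraints.
A valid ordering placing C before A exists, so the answer is no.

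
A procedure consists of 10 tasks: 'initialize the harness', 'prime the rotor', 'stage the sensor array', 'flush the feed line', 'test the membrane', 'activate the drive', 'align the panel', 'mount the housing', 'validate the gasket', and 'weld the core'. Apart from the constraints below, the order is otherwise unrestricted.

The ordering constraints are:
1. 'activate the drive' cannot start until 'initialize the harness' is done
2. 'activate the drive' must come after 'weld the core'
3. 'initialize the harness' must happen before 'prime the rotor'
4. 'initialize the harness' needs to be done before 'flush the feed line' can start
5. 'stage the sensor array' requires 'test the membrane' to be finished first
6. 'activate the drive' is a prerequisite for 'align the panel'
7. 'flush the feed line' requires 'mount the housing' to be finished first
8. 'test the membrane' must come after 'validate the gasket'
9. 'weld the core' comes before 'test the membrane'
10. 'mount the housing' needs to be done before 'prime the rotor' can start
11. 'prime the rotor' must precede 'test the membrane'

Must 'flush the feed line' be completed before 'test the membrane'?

No

Nothing in the constraints links 'flush the feed line' and 'test the membrane'; they are unordered relative to each other.
There exist valid orderings with 'test the membrane' before 'flush the feed line', so 'flush the feed line' is not required to come first.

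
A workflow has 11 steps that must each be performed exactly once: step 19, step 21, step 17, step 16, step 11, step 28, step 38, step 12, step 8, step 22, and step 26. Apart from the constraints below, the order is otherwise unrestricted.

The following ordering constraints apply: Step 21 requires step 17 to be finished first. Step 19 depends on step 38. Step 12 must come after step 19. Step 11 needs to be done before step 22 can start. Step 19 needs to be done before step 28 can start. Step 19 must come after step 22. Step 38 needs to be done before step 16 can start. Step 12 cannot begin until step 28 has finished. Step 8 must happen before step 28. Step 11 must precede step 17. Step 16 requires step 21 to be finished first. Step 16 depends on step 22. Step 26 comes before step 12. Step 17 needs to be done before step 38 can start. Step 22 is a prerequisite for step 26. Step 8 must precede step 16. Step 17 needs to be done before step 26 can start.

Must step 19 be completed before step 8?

No chain of constraints connects step 19 to step 8 in either direction.
A valid ordering placing step 8 before step 19 exists, so the answer is no.

No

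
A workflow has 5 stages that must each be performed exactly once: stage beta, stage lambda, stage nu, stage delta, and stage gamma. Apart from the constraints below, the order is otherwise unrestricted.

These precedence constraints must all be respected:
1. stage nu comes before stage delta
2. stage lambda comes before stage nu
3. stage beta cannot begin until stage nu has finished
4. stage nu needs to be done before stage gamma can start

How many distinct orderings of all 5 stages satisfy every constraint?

Only stage lambda has no prerequisites, so it must go first.
Counting all ways to extend the partial order to a total order gives 6.

6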